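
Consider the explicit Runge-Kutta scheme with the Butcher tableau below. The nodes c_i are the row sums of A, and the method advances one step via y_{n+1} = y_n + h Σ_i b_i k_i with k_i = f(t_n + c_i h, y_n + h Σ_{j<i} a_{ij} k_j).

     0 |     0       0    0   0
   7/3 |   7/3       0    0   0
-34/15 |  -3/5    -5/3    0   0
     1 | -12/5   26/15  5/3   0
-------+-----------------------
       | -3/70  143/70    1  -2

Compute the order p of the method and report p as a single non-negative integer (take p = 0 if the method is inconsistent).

b = (-3/70, 143/70, 1, -2)
c = (0, 7/3, -34/15, 1)
Ac = (0, 0, -35/9, 4/15)
Σ b_i: (-3/70)·1 + 143/70·1 + 1·1 + (-2)·1 = 1 ✓
b·c: 143/70·7/3 + 1·(-34/15) + (-2)·1 = 1/2 ✓
b·c²: 143/70·49/9 + 1·1156/225 + (-2)·1 = 713/50 ≠ 1/3 ⇒ order 2.
b·Ac: 1·(-35/9) + (-2)·4/15 = -199/45 ≠ 1/6

2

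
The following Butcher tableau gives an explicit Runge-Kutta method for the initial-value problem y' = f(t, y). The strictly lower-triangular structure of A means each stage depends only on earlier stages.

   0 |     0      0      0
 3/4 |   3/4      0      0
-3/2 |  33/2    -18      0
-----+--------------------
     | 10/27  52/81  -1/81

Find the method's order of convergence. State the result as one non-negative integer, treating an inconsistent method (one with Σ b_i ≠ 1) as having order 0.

b = (10/27, 52/81, -1/81)
c = (0, 3/4, -3/2)
Ac = (0, 0, -27/2)
Σ b_i: 10/27·1 + 52/81·1 + (-1/81)·1 = 1 ✓
b·c: 52/81·3/4 + (-1/81)·(-3/2) = 1/2 ✓
b·c²: 52/81·9/16 + (-1/81)·9/4 = 1/3 ✓
b·Ac: (-1/81)·(-27/2) = 1/6 ✓; 3 stages ⇒ order 3.

3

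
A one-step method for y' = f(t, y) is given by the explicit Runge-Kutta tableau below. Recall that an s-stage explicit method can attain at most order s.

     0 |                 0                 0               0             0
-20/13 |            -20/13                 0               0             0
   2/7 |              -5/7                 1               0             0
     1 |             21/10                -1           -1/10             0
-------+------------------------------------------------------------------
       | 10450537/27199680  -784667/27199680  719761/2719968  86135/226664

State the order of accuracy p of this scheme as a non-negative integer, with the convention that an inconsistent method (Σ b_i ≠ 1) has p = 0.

3

b = (10450537/27199680, -784667/27199680, 719761/2719968, 86135/226664)
c = (0, -20/13, 2/7, 1)
Ac = (0, 0, -20/13, 687/455)
Σ b_i: 10450537/27199680·1 + (-784667/27199680)·1 + 719761/2719968·1 + 86135/226664·1 = 1 ✓
b·c: (-784667/27199680)·(-20/13) + 719761/2719968·2/7 + 86135/226664·1 = 1/2 ✓
b·c²: (-784667/27199680)·400/169 + 719761/2719968·4/49 + 86135/226664·1 = 1/3 ✓
b·Ac: 719761/2719968·(-20/13) + 86135/226664·687/455 = 1/6 ✓
b·c³: (-784667/27199680)·(-8000/2197) + 719761/2719968·8/343 + 86135/226664·1 = 10132323/20626424 ≠ 1/4 ⇒ order 3.
b·(c∘Ac): 719761/2719968·(-40/91) + 86135/226664·687/455 = 4043891/8839896 ≠ 1/8
b·Ac²: 719761/2719968·400/169 + 86135/226664·(-98338/41405) = -8546029/30939636 ≠ 1/12
b·A²c: 86135/226664·2/13 = 86135/1473316 ≠ 1/24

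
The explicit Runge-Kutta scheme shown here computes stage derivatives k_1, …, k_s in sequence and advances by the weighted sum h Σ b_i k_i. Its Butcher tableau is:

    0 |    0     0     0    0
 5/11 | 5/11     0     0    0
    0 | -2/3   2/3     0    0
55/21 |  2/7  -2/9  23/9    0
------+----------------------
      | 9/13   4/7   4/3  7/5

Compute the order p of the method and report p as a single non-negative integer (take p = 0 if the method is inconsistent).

0

b = (9/13, 4/7, 4/3, 7/5)
c = (0, 5/11, 0, 55/21)
Ac = (0, 0, 10/33, -10/99)
Σ b_i: 9/13·1 + 4/7·1 + 4/3·1 + 7/5·1 = 5456/1365 ≠ 1 ⇒ order 0.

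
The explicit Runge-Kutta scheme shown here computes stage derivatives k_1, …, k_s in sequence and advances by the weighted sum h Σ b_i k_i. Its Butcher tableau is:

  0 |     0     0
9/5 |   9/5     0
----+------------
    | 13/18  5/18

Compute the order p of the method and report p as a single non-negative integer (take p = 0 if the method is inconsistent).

2

b = (13/18, 5/18)
c = (0, 9/5)
Σ b_i: 13/18·1 + 5/18·1 = 1 ✓
b·c: 5/18·9/5 = 1/2 ✓; 2 stages ⇒ order 2.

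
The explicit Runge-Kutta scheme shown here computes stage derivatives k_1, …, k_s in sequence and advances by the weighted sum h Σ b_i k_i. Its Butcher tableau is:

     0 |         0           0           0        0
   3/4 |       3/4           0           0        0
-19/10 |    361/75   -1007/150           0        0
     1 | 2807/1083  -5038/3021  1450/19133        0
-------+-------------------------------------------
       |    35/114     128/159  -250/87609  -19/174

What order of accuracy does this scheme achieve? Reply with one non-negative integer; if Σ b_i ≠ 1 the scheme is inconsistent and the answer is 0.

b = (35/114, 128/159, -250/87609, -19/174)
c = (0, 3/4, -19/10, 1)
Ac = (0, 0, -1007/200, -53/38)
Σ b_i: 35/114·1 + 128/159·1 + (-250/87609)·1 + (-19/174)·1 = 1 ✓
b·c: 128/159·3/4 + (-250/87609)·(-19/10) + (-19/174)·1 = 1/2 ✓
b·c²: 128/159·9/16 + (-250/87609)·361/100 + (-19/174)·1 = 1/3 ✓
b·Ac: (-250/87609)·(-1007/200) + (-19/174)·(-53/38) = 1/6 ✓
b·c³: 128/159·27/64 + (-250/87609)·(-6859/1000) + (-19/174)·1 = 1/4 ✓
b·(c∘Ac): (-250/87609)·19133/2000 + (-19/174)·(-53/38) = 1/8 ✓
b·Ac²: (-250/87609)·(-3021/800) + (-19/174)·(-101/152) = 1/12 ✓
b·A²c: (-19/174)·(-29/76) = 1/24 ✓; 4 stages ⇒ order 4.

4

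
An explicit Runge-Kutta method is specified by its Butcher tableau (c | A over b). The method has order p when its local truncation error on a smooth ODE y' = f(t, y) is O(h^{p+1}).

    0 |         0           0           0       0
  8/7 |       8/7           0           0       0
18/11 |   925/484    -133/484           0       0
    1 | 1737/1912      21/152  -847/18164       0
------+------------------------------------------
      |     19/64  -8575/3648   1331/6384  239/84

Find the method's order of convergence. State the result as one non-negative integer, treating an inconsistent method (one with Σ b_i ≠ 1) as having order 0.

b = (19/64, -8575/3648, 1331/6384, 239/84)
c = (0, 8/7, 18/11, 1)
Ac = (0, 0, -38/121, 39/478)
Σ b_i: 19/64·1 + (-8575/3648)·1 + 1331/6384·1 + 239/84·1 = 1 ✓
b·c: (-8575/3648)·8/7 + 1331/6384·18/11 + 239/84·1 = 1/2 ✓
b·c²: (-8575/3648)·64/49 + 1331/6384·324/121 + 239/84·1 = 1/3 ✓
b·Ac: 1331/6384·(-38/121) + 239/84·39/478 = 1/6 ✓
b·c³: (-8575/3648)·512/343 + 1331/6384·5832/1331 + 239/84·1 = 1/4 ✓
b·(c∘Ac): 1331/6384·(-684/1331) + 239/84·39/478 = 1/8 ✓
b·Ac²: 1331/6384·(-304/847) + 239/84·93/1673 = 1/12 ✓
b·A²c: 239/84·7/478 = 1/24 ✓; 4 stages ⇒ order 4.

4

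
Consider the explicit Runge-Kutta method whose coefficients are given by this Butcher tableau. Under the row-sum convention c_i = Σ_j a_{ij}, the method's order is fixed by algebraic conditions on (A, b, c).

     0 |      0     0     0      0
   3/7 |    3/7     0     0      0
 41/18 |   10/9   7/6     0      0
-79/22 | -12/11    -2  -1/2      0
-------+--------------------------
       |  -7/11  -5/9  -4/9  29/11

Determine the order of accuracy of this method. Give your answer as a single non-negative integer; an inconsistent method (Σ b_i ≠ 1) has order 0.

b = (-7/11, -5/9, -4/9, 29/11)
c = (0, 3/7, 41/18, -79/22)
Ac = (0, 0, 1/2, -503/252)
Σ b_i: (-7/11)·1 + (-5/9)·1 + (-4/9)·1 + 29/11·1 = 1 ✓
b·c: (-5/9)·3/7 + (-4/9)·41/18 + 29/11·(-79/22) = -1470575/137214 ≠ 1/2 ⇒ order 1.

1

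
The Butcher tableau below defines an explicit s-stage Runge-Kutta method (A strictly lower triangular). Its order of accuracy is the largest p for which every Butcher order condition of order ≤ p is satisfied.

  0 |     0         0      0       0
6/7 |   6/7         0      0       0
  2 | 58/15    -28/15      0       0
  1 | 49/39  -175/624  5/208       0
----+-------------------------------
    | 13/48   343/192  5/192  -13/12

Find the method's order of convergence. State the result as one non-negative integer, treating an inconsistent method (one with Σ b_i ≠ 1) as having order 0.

b = (13/48, 343/192, 5/192, -13/12)
c = (0, 6/7, 2, 1)
Ac = (0, 0, -8/5, -5/26)
Σ b_i: 13/48·1 + 343/192·1 + 5/192·1 + (-13/12)·1 = 1 ✓
b·c: 343/192·6/7 + 5/192·2 + (-13/12)·1 = 1/2 ✓
b·c²: 343/192·36/49 + 5/192·4 + (-13/12)·1 = 1/3 ✓
b·Ac: 5/192·(-8/5) + (-13/12)·(-5/26) = 1/6 ✓
b·c³: 343/192·216/343 + 5/192·8 + (-13/12)·1 = 1/4 ✓
b·(c∘Ac): 5/192·(-16/5) + (-13/12)·(-5/26) = 1/8 ✓
b·Ac²: 5/192·(-48/35) + (-13/12)·(-10/91) = 1/12 ✓
b·A²c: (-13/12)·(-1/26) = 1/24 ✓; 4 stages ⇒ order 4.

4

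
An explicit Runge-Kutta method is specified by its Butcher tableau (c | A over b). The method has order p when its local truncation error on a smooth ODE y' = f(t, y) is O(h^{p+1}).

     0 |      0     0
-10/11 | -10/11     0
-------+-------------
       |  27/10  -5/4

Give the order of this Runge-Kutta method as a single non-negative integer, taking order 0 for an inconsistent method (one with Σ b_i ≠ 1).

b = (27/10, -5/4)
c = (0, -10/11)
Σ b_i: 27/10·1 + (-5/4)·1 = 29/20 ≠ 1 ⇒ order 0.

0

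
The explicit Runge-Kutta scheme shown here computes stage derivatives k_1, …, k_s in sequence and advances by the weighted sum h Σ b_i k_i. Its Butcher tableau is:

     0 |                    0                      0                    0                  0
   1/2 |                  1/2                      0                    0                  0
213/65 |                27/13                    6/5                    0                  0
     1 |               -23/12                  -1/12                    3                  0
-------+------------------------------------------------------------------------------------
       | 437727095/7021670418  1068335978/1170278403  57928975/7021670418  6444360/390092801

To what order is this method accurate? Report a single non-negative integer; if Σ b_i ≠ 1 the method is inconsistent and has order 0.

b = (437727095/7021670418, 1068335978/1170278403, 57928975/7021670418, 6444360/390092801)
c = (0, 1/2, 213/65, 1)
Ac = (0, 0, 3/5, 15271/1560)
Σ b_i: 437727095/7021670418·1 + 1068335978/1170278403·1 + 57928975/7021670418·1 + 6444360/390092801·1 = 1 ✓
b·c: 1068335978/1170278403·1/2 + 57928975/7021670418·213/65 + 6444360/390092801·1 = 1/2 ✓
b·c²: 1068335978/1170278403·1/4 + 57928975/7021670418·45369/4225 + 6444360/390092801·1 = 1/3 ✓
b·Ac: 57928975/7021670418·3/5 + 6444360/390092801·15271/1560 = 1/6 ✓
b·c³: 1068335978/1170278403·1/8 + 57928975/7021670418·9663597/274625 + 6444360/390092801·1 = 128079239063/304272384780 ≠ 1/4 ⇒ order 3.
b·(c∘Ac): 57928975/7021670418·639/325 + 6444360/390092801·15271/1560 = 138824255/780185602 ≠ 1/8
b·Ac²: 57928975/7021670418·3/10 + 6444360/390092801·6528911/202800 = 162578664721/304272384780 ≠ 1/12
b·A²c: 6444360/390092801·9/5 = 11599848/390092801 ≠ 1/24

3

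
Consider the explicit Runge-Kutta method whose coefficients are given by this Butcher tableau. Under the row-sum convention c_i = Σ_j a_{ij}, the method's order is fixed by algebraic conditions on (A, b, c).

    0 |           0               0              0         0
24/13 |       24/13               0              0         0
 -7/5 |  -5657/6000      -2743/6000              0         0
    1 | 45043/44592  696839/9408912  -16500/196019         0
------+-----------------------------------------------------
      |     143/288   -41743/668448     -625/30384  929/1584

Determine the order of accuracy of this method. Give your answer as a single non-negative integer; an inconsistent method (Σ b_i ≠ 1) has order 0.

4

b = (143/288, -41743/668448, -625/30384, 929/1584)
c = (0, 24/13, -7/5, 1)
Ac = (0, 0, -211/250, 473/1858)
Σ b_i: 143/288·1 + (-41743/668448)·1 + (-625/30384)·1 + 929/1584·1 = 1 ✓
b·c: (-41743/668448)·24/13 + (-625/30384)·(-7/5) + 929/1584·1 = 1/2 ✓
b·c²: (-41743/668448)·576/169 + (-625/30384)·49/25 + 929/1584·1 = 1/3 ✓
b·Ac: (-625/30384)·(-211/250) + 929/1584·473/1858 = 1/6 ✓
b·c³: (-41743/668448)·13824/2197 + (-625/30384)·(-343/125) + 929/1584·1 = 1/4 ✓
b·(c∘Ac): (-625/30384)·1477/1250 + 929/1584·473/1858 = 1/8 ✓
b·Ac²: (-625/30384)·(-2532/1625) + 929/1584·1056/12077 = 1/12 ✓
b·A²c: 929/1584·66/929 = 1/24 ✓; 4 stages ⇒ order 4.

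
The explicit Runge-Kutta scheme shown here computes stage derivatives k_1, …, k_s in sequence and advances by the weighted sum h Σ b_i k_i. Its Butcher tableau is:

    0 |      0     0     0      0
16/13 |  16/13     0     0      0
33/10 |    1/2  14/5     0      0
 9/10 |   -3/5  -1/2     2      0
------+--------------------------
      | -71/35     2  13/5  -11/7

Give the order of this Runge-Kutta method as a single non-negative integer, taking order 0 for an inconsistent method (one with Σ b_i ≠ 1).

1

b = (-71/35, 2, 13/5, -11/7)
c = (0, 16/13, 33/10, 9/10)
Ac = (0, 0, 224/65, 389/65)
Σ b_i: (-71/35)·1 + 2·1 + 13/5·1 + (-11/7)·1 = 1 ✓
b·c: 2·16/13 + 13/5·33/10 + (-11/7)·9/10 = 21902/2275 ≠ 1/2 ⇒ order 1.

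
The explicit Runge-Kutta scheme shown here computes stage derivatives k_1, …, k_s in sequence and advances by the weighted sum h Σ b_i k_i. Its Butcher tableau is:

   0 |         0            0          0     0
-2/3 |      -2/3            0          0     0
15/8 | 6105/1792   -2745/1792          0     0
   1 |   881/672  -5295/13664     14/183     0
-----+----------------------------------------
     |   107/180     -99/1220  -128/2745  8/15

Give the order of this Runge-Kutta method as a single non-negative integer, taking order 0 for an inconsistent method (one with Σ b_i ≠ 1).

4

b = (107/180, -99/1220, -128/2745, 8/15)
c = (0, -2/3, 15/8, 1)
Ac = (0, 0, 915/896, 45/112)
Σ b_i: 107/180·1 + (-99/1220)·1 + (-128/2745)·1 + 8/15·1 = 1 ✓
b·c: (-99/1220)·(-2/3) + (-128/2745)·15/8 + 8/15·1 = 1/2 ✓
b·c²: (-99/1220)·4/9 + (-128/2745)·225/64 + 8/15·1 = 1/3 ✓
b·Ac: (-128/2745)·915/896 + 8/15·45/112 = 1/6 ✓
b·c³: (-99/1220)·(-8/27) + (-128/2745)·3375/512 + 8/15·1 = 1/4 ✓
b·(c∘Ac): (-128/2745)·13725/7168 + 8/15·45/112 = 1/8 ✓
b·Ac²: (-128/2745)·(-305/448) + 8/15·65/672 = 1/12 ✓
b·A²c: 8/15·5/64 = 1/24 ✓; 4 stages ⇒ order 4.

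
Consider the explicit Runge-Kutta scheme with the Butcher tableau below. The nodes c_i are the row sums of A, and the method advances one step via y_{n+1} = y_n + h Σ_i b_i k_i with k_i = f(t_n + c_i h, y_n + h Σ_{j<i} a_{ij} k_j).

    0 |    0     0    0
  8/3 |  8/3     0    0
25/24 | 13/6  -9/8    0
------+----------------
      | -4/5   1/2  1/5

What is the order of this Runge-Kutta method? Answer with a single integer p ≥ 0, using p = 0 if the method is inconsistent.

b = (-4/5, 1/2, 1/5)
c = (0, 8/3, 25/24)
Ac = (0, 0, -3)
Σ b_i: (-4/5)·1 + 1/2·1 + 1/5·1 = -1/10 ≠ 1 ⇒ order 0.

0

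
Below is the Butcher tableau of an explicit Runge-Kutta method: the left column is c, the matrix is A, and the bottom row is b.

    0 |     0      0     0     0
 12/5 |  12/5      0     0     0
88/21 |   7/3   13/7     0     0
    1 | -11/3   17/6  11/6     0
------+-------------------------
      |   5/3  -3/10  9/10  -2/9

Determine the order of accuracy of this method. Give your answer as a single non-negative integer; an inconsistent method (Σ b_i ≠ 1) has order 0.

b = (5/3, -3/10, 9/10, -2/9)
c = (0, 12/5, 88/21, 1)
Ac = (0, 0, 156/35, 4562/315)
Σ b_i: 5/3·1 + (-3/10)·1 + 9/10·1 + (-2/9)·1 = 92/45 ≠ 1 ⇒ order 0.

0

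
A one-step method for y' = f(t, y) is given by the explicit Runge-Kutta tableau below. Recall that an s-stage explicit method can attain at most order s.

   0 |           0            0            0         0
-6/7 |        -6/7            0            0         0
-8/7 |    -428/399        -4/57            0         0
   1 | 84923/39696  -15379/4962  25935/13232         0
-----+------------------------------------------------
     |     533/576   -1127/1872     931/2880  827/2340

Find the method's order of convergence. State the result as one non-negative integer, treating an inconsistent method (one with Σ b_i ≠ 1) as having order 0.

b = (533/576, -1127/1872, 931/2880, 827/2340)
c = (0, -6/7, -8/7, 1)
Ac = (0, 0, 8/133, 689/1654)
Σ b_i: 533/576·1 + (-1127/1872)·1 + 931/2880·1 + 827/2340·1 = 1 ✓
b·c: (-1127/1872)·(-6/7) + 931/2880·(-8/7) + 827/2340·1 = 1/2 ✓
b·c²: (-1127/1872)·36/49 + 931/2880·64/49 + 827/2340·1 = 1/3 ✓
b·Ac: 931/2880·8/133 + 827/2340·689/1654 = 1/6 ✓
b·c³: (-1127/1872)·(-216/343) + 931/2880·(-512/343) + 827/2340·1 = 1/4 ✓
b·(c∘Ac): 931/2880·(-64/931) + 827/2340·689/1654 = 1/8 ✓
b·Ac²: 931/2880·(-48/931) + 827/2340·234/827 = 1/12 ✓
b·A²c: 827/2340·195/1654 = 1/24 ✓; 4 stages ⇒ order 4.

4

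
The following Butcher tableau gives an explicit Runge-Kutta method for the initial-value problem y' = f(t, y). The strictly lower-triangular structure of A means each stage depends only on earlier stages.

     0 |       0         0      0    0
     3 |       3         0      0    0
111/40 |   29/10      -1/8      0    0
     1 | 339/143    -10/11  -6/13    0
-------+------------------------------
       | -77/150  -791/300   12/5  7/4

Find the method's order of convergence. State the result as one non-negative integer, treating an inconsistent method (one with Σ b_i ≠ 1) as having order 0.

2

b = (-77/150, -791/300, 12/5, 7/4)
c = (0, 3, 111/40, 1)
Ac = (0, 0, -3/8, -11463/2860)
Σ b_i: (-77/150)·1 + (-791/300)·1 + 12/5·1 + 7/4·1 = 1 ✓
b·c: (-791/300)·3 + 12/5·111/40 + 7/4·1 = 1/2 ✓
b·c²: (-791/300)·9 + 12/5·12321/1600 + 7/4·1 = -6997/2000 ≠ 1/3 ⇒ order 2.
b·Ac: 12/5·(-3/8) + 7/4·(-11463/2860) = -90537/11440 ≠ 1/6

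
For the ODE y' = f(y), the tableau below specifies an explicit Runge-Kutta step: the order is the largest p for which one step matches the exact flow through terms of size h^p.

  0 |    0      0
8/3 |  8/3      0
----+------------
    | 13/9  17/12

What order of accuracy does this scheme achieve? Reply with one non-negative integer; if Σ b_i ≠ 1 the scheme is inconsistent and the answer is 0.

b = (13/9, 17/12)
c = (0, 8/3)
Σ b_i: 13/9·1 + 17/12·1 = 103/36 ≠ 1 ⇒ order 0.

0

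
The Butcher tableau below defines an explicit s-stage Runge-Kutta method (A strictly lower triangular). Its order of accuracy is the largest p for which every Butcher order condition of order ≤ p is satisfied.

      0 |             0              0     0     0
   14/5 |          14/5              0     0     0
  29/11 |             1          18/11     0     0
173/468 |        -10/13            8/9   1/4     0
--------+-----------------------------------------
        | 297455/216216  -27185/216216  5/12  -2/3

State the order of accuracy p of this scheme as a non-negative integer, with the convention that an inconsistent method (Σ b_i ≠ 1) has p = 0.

b = (297455/216216, -27185/216216, 5/12, -2/3)
c = (0, 14/5, 29/11, 173/468)
Ac = (0, 0, 252/55, 6233/1980)
Σ b_i: 297455/216216·1 + (-27185/216216)·1 + 5/12·1 + (-2/3)·1 = 1 ✓
b·c: (-27185/216216)·14/5 + 5/12·29/11 + (-2/3)·173/468 = 1/2 ✓
b·c²: (-27185/216216)·196/25 + 5/12·841/121 + (-2/3)·29929/219024 = 361587673/198764280 ≠ 1/3 ⇒ order 2.
b·Ac: 5/12·252/55 + (-2/3)·6233/1980 = -563/2970 ≠ 1/6

2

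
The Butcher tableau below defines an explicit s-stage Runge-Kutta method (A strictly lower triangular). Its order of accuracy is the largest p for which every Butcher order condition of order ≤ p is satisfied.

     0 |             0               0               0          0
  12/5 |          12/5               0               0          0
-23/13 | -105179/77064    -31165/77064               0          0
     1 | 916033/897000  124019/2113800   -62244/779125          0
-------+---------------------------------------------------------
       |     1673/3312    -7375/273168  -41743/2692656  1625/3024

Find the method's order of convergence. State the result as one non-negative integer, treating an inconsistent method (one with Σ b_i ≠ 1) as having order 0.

b = (1673/3312, -7375/273168, -41743/2692656, 1625/3024)
c = (0, 12/5, -23/13, 1)
Ac = (0, 0, -6233/6422, 917/3250)
Σ b_i: 1673/3312·1 + (-7375/273168)·1 + (-41743/2692656)·1 + 1625/3024·1 = 1 ✓
b·c: (-7375/273168)·12/5 + (-41743/2692656)·(-23/13) + 1625/3024·1 = 1/2 ✓
b·c²: (-7375/273168)·144/25 + (-41743/2692656)·529/169 + 1625/3024·1 = 1/3 ✓
b·Ac: (-41743/2692656)·(-6233/6422) + 1625/3024·917/3250 = 1/6 ✓
b·c³: (-7375/273168)·1728/125 + (-41743/2692656)·(-12167/2197) + 1625/3024·1 = 1/4 ✓
b·(c∘Ac): (-41743/2692656)·143359/83486 + 1625/3024·917/3250 = 1/8 ✓
b·Ac²: (-41743/2692656)·(-37398/16055) + 1625/3024·714/8125 = 1/12 ✓
b·A²c: 1625/3024·126/1625 = 1/24 ✓; 4 stages ⇒ order 4.

4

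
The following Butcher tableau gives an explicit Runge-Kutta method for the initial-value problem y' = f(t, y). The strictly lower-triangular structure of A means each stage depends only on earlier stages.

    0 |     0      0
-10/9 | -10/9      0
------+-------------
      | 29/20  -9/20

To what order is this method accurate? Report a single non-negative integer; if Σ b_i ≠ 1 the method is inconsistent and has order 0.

b = (29/20, -9/20)
c = (0, -10/9)
Σ b_i: 29/20·1 + (-9/20)·1 = 1 ✓
b·c: (-9/20)·(-10/9) = 1/2 ✓; 2 stages ⇒ order 2.

2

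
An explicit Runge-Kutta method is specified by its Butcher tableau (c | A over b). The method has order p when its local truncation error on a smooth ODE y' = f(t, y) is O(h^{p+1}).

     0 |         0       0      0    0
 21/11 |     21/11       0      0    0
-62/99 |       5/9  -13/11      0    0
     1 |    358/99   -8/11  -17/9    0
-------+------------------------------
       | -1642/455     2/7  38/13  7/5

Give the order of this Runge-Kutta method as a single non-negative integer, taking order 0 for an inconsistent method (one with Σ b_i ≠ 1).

1

b = (-1642/455, 2/7, 38/13, 7/5)
c = (0, 21/11, -62/99, 1)
Ac = (0, 0, -273/121, -2014/9801)
Σ b_i: (-1642/455)·1 + 2/7·1 + 38/13·1 + 7/5·1 = 1 ✓
b·c: 2/7·21/11 + 38/13·(-62/99) + 7/5·1 = 739/6435 ≠ 1/2 ⇒ order 1.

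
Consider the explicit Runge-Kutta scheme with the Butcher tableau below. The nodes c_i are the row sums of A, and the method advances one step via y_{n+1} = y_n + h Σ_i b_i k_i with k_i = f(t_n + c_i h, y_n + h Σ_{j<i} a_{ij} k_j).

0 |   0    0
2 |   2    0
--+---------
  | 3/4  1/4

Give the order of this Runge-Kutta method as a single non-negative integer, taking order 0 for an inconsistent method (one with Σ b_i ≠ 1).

2

b = (3/4, 1/4)
c = (0, 2)
Σ b_i: 3/4·1 + 1/4·1 = 1 ✓
b·c: 1/4·2 = 1/2 ✓; 2 stages ⇒ order 2.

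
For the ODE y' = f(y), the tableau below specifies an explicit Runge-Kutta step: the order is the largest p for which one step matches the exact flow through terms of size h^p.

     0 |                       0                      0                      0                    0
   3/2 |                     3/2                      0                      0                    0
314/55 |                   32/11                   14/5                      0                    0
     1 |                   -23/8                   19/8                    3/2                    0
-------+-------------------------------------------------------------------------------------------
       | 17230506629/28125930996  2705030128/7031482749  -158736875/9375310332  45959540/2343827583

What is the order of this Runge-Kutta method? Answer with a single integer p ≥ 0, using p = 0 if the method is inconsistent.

3

b = (17230506629/28125930996, 2705030128/7031482749, -158736875/9375310332, 45959540/2343827583)
c = (0, 3/2, 314/55, 1)
Ac = (0, 0, 21/5, 10671/880)
Σ b_i: 17230506629/28125930996·1 + 2705030128/7031482749·1 + (-158736875/9375310332)·1 + 45959540/2343827583·1 = 1 ✓
b·c: 2705030128/7031482749·3/2 + (-158736875/9375310332)·314/55 + 45959540/2343827583·1 = 1/2 ✓
b·c²: 2705030128/7031482749·9/4 + (-158736875/9375310332)·98596/3025 + 45959540/2343827583·1 = 1/3 ✓
b·Ac: (-158736875/9375310332)·21/5 + 45959540/2343827583·10671/880 = 1/6 ✓
b·c³: 2705030128/7031482749·27/8 + (-158736875/9375310332)·30959144/166375 + 45959540/2343827583·1 = -47248751296/25782103413 ≠ 1/4 ⇒ order 3.
b·(c∘Ac): (-158736875/9375310332)·6594/275 + 45959540/2343827583·10671/880 = -525658351/3125103444 ≠ 1/8
b·Ac²: (-158736875/9375310332)·63/10 + 45959540/2343827583·5249883/96800 = 164455442251/171880689420 ≠ 1/12
b·A²c: 45959540/2343827583·63/10 = 32171678/260425287 ≠ 1/24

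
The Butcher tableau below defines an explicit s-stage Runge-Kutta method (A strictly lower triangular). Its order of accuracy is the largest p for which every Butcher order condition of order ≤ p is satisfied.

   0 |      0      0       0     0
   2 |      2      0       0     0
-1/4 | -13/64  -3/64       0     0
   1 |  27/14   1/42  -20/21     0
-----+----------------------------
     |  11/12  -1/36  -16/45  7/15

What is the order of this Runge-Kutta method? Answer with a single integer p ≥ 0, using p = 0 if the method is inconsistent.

4

b = (11/12, -1/36, -16/45, 7/15)
c = (0, 2, -1/4, 1)
Ac = (0, 0, -3/32, 2/7)
Σ b_i: 11/12·1 + (-1/36)·1 + (-16/45)·1 + 7/15·1 = 1 ✓
b·c: (-1/36)·2 + (-16/45)·(-1/4) + 7/15·1 = 1/2 ✓
b·c²: (-1/36)·4 + (-16/45)·1/16 + 7/15·1 = 1/3 ✓
b·Ac: (-16/45)·(-3/32) + 7/15·2/7 = 1/6 ✓
b·c³: (-1/36)·8 + (-16/45)·(-1/64) + 7/15·1 = 1/4 ✓
b·(c∘Ac): (-16/45)·3/128 + 7/15·2/7 = 1/8 ✓
b·Ac²: (-16/45)·(-3/16) + 7/15·1/28 = 1/12 ✓
b·A²c: 7/15·5/56 = 1/24 ✓; 4 stages ⇒ order 4.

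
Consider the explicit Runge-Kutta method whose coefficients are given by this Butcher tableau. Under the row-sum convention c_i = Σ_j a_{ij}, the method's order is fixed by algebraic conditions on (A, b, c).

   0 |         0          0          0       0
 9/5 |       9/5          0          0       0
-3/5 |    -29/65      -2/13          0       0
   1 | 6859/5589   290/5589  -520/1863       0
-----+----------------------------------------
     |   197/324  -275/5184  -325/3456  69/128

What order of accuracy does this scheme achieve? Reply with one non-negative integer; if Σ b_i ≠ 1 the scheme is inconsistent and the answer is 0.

4

b = (197/324, -275/5184, -325/3456, 69/128)
c = (0, 9/5, -3/5, 1)
Ac = (0, 0, -18/65, 6/23)
Σ b_i: 197/324·1 + (-275/5184)·1 + (-325/3456)·1 + 69/128·1 = 1 ✓
b·c: (-275/5184)·9/5 + (-325/3456)·(-3/5) + 69/128·1 = 1/2 ✓
b·c²: (-275/5184)·81/25 + (-325/3456)·9/25 + 69/128·1 = 1/3 ✓
b·Ac: (-325/3456)·(-18/65) + 69/128·6/23 = 1/6 ✓
b·c³: (-275/5184)·729/125 + (-325/3456)·(-27/125) + 69/128·1 = 1/4 ✓
b·(c∘Ac): (-325/3456)·54/325 + 69/128·6/23 = 1/8 ✓
b·Ac²: (-325/3456)·(-162/325) + 69/128·14/207 = 1/12 ✓
b·A²c: 69/128·16/207 = 1/24 ✓; 4 stages ⇒ order 4.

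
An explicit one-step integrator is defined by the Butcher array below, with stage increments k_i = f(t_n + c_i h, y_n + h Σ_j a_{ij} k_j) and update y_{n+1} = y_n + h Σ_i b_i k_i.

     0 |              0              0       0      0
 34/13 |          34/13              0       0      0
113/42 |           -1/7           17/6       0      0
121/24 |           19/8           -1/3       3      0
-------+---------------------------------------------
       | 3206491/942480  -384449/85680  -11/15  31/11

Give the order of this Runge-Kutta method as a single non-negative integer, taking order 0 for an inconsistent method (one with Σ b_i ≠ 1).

2

b = (3206491/942480, -384449/85680, -11/15, 31/11)
c = (0, 34/13, 113/42, 121/24)
Ac = (0, 0, 289/39, 3931/546)
Σ b_i: 3206491/942480·1 + (-384449/85680)·1 + (-11/15)·1 + 31/11·1 = 1 ✓
b·c: (-384449/85680)·34/13 + (-11/15)·113/42 + 31/11·121/24 = 1/2 ✓
b·c²: (-384449/85680)·1156/169 + (-11/15)·12769/1764 + 31/11·14641/576 = 196112407/5503680 ≠ 1/3 ⇒ order 2.
b·Ac: (-11/15)·289/39 + 31/11·3931/546 = 1338349/90090 ≠ 1/6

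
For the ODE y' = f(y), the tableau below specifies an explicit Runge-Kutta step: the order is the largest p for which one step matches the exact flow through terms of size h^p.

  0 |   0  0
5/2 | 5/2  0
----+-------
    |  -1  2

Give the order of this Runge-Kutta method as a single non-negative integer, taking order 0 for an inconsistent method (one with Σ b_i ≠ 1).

1

b = (-1, 2)
c = (0, 5/2)
Σ b_i: (-1)·1 + 2·1 = 1 ✓
b·c: 2·5/2 = 5 ≠ 1/2 ⇒ order 1.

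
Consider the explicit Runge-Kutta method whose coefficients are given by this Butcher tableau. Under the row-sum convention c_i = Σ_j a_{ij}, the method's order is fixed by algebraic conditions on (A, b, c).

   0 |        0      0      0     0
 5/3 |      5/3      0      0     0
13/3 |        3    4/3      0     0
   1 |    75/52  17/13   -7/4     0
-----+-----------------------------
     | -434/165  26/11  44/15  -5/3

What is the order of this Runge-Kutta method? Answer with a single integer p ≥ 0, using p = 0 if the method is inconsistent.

b = (-434/165, 26/11, 44/15, -5/3)
c = (0, 5/3, 13/3, 1)
Ac = (0, 0, 20/9, -281/52)
Σ b_i: (-434/165)·1 + 26/11·1 + 44/15·1 + (-5/3)·1 = 1 ✓
b·c: 26/11·5/3 + 44/15·13/3 + (-5/3)·1 = 7417/495 ≠ 1/2 ⇒ order 1.

1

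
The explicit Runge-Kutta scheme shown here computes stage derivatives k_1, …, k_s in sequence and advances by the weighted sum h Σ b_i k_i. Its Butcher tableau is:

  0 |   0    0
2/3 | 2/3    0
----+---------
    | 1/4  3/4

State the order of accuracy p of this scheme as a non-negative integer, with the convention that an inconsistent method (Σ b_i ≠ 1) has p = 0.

2

b = (1/4, 3/4)
c = (0, 2/3)
Σ b_i: 1/4·1 + 3/4·1 = 1 ✓
b·c: 3/4·2/3 = 1/2 ✓; 2 stages ⇒ order 2.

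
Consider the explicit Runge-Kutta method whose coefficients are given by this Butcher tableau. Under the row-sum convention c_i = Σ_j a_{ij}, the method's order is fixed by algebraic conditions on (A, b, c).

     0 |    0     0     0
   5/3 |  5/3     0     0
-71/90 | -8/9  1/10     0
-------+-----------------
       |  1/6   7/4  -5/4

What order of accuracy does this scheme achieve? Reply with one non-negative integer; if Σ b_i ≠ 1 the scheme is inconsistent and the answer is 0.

0

b = (1/6, 7/4, -5/4)
c = (0, 5/3, -71/90)
Ac = (0, 0, 1/6)
Σ b_i: 1/6·1 + 7/4·1 + (-5/4)·1 = 2/3 ≠ 1 ⇒ order 0.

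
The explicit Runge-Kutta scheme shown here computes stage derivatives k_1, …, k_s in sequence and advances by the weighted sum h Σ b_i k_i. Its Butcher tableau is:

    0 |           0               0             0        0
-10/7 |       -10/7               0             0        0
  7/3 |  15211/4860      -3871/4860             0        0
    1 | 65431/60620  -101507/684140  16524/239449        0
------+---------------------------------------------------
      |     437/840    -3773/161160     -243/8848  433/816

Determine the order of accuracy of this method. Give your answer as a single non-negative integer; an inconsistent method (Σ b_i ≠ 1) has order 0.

4

b = (437/840, -3773/161160, -243/8848, 433/816)
c = (0, -10/7, 7/3, 1)
Ac = (0, 0, 553/486, 323/866)
Σ b_i: 437/840·1 + (-3773/161160)·1 + (-243/8848)·1 + 433/816·1 = 1 ✓
b·c: (-3773/161160)·(-10/7) + (-243/8848)·7/3 + 433/816·1 = 1/2 ✓
b·c²: (-3773/161160)·100/49 + (-243/8848)·49/9 + 433/816·1 = 1/3 ✓
b·Ac: (-243/8848)·553/486 + 433/816·323/866 = 1/6 ✓
b·c³: (-3773/161160)·(-1000/343) + (-243/8848)·343/27 + 433/816·1 = 1/4 ✓
b·(c∘Ac): (-243/8848)·3871/1458 + 433/816·323/866 = 1/8 ✓
b·Ac²: (-243/8848)·(-395/243) + 433/816·221/3031 = 1/12 ✓
b·A²c: 433/816·34/433 = 1/24 ✓; 4 stages ⇒ order 4.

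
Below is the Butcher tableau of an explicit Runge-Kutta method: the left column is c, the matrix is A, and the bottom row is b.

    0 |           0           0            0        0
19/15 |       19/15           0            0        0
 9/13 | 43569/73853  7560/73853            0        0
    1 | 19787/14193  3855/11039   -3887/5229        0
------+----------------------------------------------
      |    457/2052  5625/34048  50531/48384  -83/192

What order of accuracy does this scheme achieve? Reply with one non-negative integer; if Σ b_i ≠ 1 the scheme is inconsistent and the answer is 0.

4

b = (457/2052, 5625/34048, 50531/48384, -83/192)
c = (0, 19/15, 9/13, 1)
Ac = (0, 0, 504/3887, -6/83)
Σ b_i: 457/2052·1 + 5625/34048·1 + 50531/48384·1 + (-83/192)·1 = 1 ✓
b·c: 5625/34048·19/15 + 50531/48384·9/13 + (-83/192)·1 = 1/2 ✓
b·c²: 5625/34048·361/225 + 50531/48384·81/169 + (-83/192)·1 = 1/3 ✓
b·Ac: 50531/48384·504/3887 + (-83/192)·(-6/83) = 1/6 ✓
b·c³: 5625/34048·6859/3375 + 50531/48384·729/2197 + (-83/192)·1 = 1/4 ✓
b·(c∘Ac): 50531/48384·4536/50531 + (-83/192)·(-6/83) = 1/8 ✓
b·Ac²: 50531/48384·3192/19435 + (-83/192)·254/1245 = 1/12 ✓
b·A²c: (-83/192)·(-8/83) = 1/24 ✓; 4 stages ⇒ order 4.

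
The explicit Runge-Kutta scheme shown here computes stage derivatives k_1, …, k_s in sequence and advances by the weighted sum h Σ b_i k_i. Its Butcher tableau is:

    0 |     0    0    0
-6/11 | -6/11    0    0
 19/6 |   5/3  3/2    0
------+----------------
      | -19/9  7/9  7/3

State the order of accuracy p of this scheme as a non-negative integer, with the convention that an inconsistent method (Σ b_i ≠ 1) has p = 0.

b = (-19/9, 7/9, 7/3)
c = (0, -6/11, 19/6)
Ac = (0, 0, -9/11)
Σ b_i: (-19/9)·1 + 7/9·1 + 7/3·1 = 1 ✓
b·c: 7/9·(-6/11) + 7/3·19/6 = 1379/198 ≠ 1/2 ⇒ order 1.

1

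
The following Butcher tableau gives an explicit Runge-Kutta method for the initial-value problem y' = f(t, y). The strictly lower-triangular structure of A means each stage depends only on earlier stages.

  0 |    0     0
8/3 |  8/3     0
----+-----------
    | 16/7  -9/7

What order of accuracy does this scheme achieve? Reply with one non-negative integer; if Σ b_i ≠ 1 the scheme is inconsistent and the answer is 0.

1

b = (16/7, -9/7)
c = (0, 8/3)
Σ b_i: 16/7·1 + (-9/7)·1 = 1 ✓
b·c: (-9/7)·8/3 = -24/7 ≠ 1/2 ⇒ order 1.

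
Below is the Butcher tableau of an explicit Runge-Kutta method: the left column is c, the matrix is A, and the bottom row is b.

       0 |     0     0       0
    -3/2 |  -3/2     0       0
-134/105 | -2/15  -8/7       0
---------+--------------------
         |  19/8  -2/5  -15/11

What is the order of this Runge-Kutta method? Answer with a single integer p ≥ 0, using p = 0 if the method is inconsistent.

0

b = (19/8, -2/5, -15/11)
c = (0, -3/2, -134/105)
Ac = (0, 0, 12/7)
Σ b_i: 19/8·1 + (-2/5)·1 + (-15/11)·1 = 269/440 ≠ 1 ⇒ order 0.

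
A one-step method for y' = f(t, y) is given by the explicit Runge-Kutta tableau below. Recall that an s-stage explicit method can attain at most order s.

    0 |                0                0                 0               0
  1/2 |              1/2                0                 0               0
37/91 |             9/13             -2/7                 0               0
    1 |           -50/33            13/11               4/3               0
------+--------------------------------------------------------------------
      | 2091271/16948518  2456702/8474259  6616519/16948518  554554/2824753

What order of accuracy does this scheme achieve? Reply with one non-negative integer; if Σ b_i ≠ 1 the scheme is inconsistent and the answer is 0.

3

b = (2091271/16948518, 2456702/8474259, 6616519/16948518, 554554/2824753)
c = (0, 1/2, 37/91, 1)
Ac = (0, 0, -1/7, 6805/6006)
Σ b_i: 2091271/16948518·1 + 2456702/8474259·1 + 6616519/16948518·1 + 554554/2824753·1 = 1 ✓
b·c: 2456702/8474259·1/2 + 6616519/16948518·37/91 + 554554/2824753·1 = 1/2 ✓
b·c²: 2456702/8474259·1/4 + 6616519/16948518·1369/8281 + 554554/2824753·1 = 1/3 ✓
b·Ac: 6616519/16948518·(-1/7) + 554554/2824753·6805/6006 = 1/6 ✓
b·c³: 2456702/8474259·1/8 + 6616519/16948518·50653/753571 + 554554/2824753·1 = 266098801/1028210092 ≠ 1/4 ⇒ order 3.
b·(c∘Ac): 6616519/16948518·(-37/637) + 554554/2824753·6805/6006 = 3385651/16948518 ≠ 1/8
b·Ac²: 6616519/16948518·(-1/14) + 554554/2824753·563903/1093092 = 75462505/1028210092 ≠ 1/12
b·A²c: 554554/2824753·(-4/21) = -316888/8474259 ≠ 1/24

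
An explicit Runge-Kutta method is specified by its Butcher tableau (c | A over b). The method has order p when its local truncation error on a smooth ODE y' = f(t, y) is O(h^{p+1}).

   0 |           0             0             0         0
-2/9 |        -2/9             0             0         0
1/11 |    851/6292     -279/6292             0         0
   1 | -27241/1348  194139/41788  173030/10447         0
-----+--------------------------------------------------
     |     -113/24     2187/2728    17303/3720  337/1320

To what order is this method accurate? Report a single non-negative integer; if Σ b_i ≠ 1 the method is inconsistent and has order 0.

4

b = (-113/24, 2187/2728, 17303/3720, 337/1320)
c = (0, -2/9, 1/11, 1)
Ac = (0, 0, 31/3146, 319/674)
Σ b_i: (-113/24)·1 + 2187/2728·1 + 17303/3720·1 + 337/1320·1 = 1 ✓
b·c: 2187/2728·(-2/9) + 17303/3720·1/11 + 337/1320·1 = 1/2 ✓
b·c²: 2187/2728·4/81 + 17303/3720·1/121 + 337/1320·1 = 1/3 ✓
b·Ac: 17303/3720·31/3146 + 337/1320·319/674 = 1/6 ✓
b·c³: 2187/2728·(-8/729) + 17303/3720·1/1331 + 337/1320·1 = 1/4 ✓
b·(c∘Ac): 17303/3720·31/34606 + 337/1320·319/674 = 1/8 ✓
b·Ac²: 17303/3720·(-31/14157) + 337/1320·1111/3033 = 1/12 ✓
b·A²c: 337/1320·55/337 = 1/24 ✓; 4 stages ⇒ order 4.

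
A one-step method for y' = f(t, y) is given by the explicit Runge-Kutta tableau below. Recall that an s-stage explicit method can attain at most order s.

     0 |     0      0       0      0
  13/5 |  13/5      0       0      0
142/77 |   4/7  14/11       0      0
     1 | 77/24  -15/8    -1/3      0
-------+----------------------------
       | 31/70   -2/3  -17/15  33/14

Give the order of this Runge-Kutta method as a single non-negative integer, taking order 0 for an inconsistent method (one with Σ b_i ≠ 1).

1

b = (31/70, -2/3, -17/15, 33/14)
c = (0, 13/5, 142/77, 1)
Ac = (0, 0, 182/55, -10145/1848)
Σ b_i: 31/70·1 + (-2/3)·1 + (-17/15)·1 + 33/14·1 = 1 ✓
b·c: (-2/3)·13/5 + (-17/15)·142/77 + 33/14·1 = -1129/770 ≠ 1/2 ⇒ order 1.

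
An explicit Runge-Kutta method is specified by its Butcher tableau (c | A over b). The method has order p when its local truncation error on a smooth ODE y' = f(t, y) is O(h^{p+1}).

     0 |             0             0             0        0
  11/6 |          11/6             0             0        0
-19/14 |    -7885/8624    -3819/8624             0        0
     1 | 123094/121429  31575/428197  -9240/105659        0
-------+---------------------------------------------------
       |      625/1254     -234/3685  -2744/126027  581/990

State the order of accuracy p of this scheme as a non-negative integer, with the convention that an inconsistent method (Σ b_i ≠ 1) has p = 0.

b = (625/1254, -234/3685, -2744/126027, 581/990)
c = (0, 11/6, -19/14, 1)
Ac = (0, 0, -1273/1568, 295/1162)
Σ b_i: 625/1254·1 + (-234/3685)·1 + (-2744/126027)·1 + 581/990·1 = 1 ✓
b·c: (-234/3685)·11/6 + (-2744/126027)·(-19/14) + 581/990·1 = 1/2 ✓
b·c²: (-234/3685)·121/36 + (-2744/126027)·361/196 + 581/990·1 = 1/3 ✓
b·Ac: (-2744/126027)·(-1273/1568) + 581/990·295/1162 = 1/6 ✓
b·c³: (-234/3685)·1331/216 + (-2744/126027)·(-6859/2744) + 581/990·1 = 1/4 ✓
b·(c∘Ac): (-2744/126027)·24187/21952 + 581/990·295/1162 = 1/8 ✓
b·Ac²: (-2744/126027)·(-14003/9408) + 581/990·605/6972 = 1/12 ✓
b·A²c: 581/990·165/2324 = 1/24 ✓; 4 stages ⇒ order 4.

4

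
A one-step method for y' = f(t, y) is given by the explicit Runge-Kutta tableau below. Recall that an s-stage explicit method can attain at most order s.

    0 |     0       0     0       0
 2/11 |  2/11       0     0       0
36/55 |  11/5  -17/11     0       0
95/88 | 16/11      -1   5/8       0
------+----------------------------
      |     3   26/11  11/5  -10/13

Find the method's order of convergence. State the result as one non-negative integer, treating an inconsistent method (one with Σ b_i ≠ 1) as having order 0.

b = (3, 26/11, 11/5, -10/13)
c = (0, 2/11, 36/55, 95/88)
Ac = (0, 0, -34/121, 5/22)
Σ b_i: 3·1 + 26/11·1 + 11/5·1 + (-10/13)·1 = 4858/715 ≠ 1 ⇒ order 0.

0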